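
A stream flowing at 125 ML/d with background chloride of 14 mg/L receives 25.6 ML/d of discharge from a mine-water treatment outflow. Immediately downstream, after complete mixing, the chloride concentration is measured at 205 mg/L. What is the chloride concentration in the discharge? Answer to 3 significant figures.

Mass balance: 125.0·14.00 + 25.60·Cₑ = 150.6·205.0
→ Cₑ = (150.6·205.0 − 125.0·14.00) / 25.60 = 1138 mg/L.

1140 mg/L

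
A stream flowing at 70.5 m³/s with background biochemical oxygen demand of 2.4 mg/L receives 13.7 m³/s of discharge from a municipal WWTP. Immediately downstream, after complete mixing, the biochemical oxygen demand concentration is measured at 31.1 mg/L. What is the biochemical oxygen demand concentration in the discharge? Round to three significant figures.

Mass balance: 70.50·2.400 + 13.70·Cₑ = 84.20·31.10
→ Cₑ = (84.20·31.10 − 70.50·2.400) / 13.70 = 178.8 mg/L.

179 mg/L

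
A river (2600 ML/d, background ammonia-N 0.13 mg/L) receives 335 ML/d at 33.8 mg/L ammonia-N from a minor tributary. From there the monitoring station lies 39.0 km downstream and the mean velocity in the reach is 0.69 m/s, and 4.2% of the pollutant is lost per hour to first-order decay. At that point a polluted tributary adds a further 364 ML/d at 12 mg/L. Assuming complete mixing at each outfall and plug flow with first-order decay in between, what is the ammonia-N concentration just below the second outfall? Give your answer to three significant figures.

3.13 mg/L

Mixed concentration C = ΣQC/ΣQ = (2600·0.1300 + 335.0·33.80) / 2935 = 11660/2935 = 3.973 mg/L; combined flow 2935 ML/d.
Travel time t = 39.0·1000 / 0.69 = 56520 s = 15.70 h.
4.2%/h lost → k = −ln(1 − 0.042) = 0.04291 h⁻¹.
First-order decay: C = 3.973·exp(−k·t) = 3.973·0.5098 = 2.026 mg/L.
Second outfall: C = (2935·2.026 + 364.0·12.00)/3299 = 3.126 mg/L.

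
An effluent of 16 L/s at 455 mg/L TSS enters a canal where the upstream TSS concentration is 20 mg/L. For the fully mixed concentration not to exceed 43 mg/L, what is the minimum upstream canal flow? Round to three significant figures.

Set C_mix = 43: (Q·20.00 + 16.00·455.0) / (Q + 16.00) = 43
→ Q = 16.00·(455.0 − 43)/(43 − 20.00) = 286.6 L/s.

287 L/s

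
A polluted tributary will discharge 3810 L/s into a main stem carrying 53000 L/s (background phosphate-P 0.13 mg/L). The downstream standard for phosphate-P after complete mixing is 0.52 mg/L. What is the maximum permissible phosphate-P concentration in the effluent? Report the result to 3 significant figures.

At the limit, (Qr·Cr + Qe·Cₑ)/(Qr + Qe) = 0.52:
Cₑ = (56810·0.52 − 53000·0.1300) / 3810 = 5.945 mg/L.

5.95 mg/L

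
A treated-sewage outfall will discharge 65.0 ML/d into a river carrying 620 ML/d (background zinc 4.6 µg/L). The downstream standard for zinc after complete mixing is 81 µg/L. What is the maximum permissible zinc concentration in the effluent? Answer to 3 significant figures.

810 µg/L

At the limit, (Qr·Cr + Qe·Cₑ)/(Qr + Qe) = 81:
Cₑ = (685.0·81 − 620.0·4.600) / 65.00 = 809.7 µg/L.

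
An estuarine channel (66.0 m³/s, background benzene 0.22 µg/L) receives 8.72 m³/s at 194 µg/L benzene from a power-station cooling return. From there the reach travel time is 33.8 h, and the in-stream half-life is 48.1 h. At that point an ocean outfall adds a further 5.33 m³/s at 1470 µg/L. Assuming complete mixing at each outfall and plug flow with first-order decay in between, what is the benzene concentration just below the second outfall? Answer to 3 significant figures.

Mass balance: C = (66.00·0.2200 + 8.720·194.0) / 74.72 = 1706/74.72 = 22.83 µg/L; combined flow 74.72 m³/s.
Half-life 48.1 h → k = ln 2 / 48.1 = 0.01441 h⁻¹ = 0.3459 d⁻¹.
First-order decay: C = 22.83·exp(−k·t) = 22.83·0.6144 = 14.03 µg/L.
At the second outfall, C = (74.72·14.03 + 5.330·1470) / (74.72 + 5.330) = 111.0 µg/L.

111 µg/L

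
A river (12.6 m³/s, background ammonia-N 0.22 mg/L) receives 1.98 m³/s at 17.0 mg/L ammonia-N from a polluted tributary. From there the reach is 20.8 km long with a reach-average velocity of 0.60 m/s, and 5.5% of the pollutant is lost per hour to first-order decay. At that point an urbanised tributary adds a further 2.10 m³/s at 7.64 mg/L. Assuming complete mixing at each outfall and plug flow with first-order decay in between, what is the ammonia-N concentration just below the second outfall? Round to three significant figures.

Flow-weighted average: C = (12.60·0.2200 + 1.980·17.00) / 14.58 = 36.43/14.58 = 2.499 mg/L; combined flow 14.58 m³/s.
Travel time t = 20.8·1000 / 0.60 = 34670 s = 9.630 h.
5.5%/h lost → k = −ln(1 − 0.055) = 0.05657 h⁻¹.
After decay, C = 2.499 × e^(−kt) = 2.499 × 0.5800 = 1.449 mg/L.
At the second outfall, C = (14.58·1.449 + 2.100·7.640) / (14.58 + 2.100) = 2.229 mg/L.

2.23 mg/L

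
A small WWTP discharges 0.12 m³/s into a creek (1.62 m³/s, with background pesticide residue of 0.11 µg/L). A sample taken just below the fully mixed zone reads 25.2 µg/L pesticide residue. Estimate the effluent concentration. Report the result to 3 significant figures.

Mass balance: 1.620·0.1100 + 0.1200·Cₑ = 1.740·25.20
→ Cₑ = (1.740·25.20 − 1.620·0.1100) / 0.1200 = 363.9 µg/L.

364 µg/L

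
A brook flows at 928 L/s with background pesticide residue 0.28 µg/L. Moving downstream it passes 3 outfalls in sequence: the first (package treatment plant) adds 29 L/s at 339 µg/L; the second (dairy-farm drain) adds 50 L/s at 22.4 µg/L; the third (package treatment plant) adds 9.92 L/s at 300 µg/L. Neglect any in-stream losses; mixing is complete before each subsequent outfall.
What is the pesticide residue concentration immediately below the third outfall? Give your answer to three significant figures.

14.0 µg/L

Below outfall 1: Q → 957.0 L/s, C = (928.0·0.2800 + 29.00·339.0)/957.0 = 10.54 µg/L.
Below outfall 2: Q → 1007 L/s, C = (957.0·10.54 + 50.00·22.40)/1007 = 11.13 µg/L.
Below outfall 3: Q → 1017 L/s, C = (1007·11.13 + 9.920·300.0)/1017 = 13.95 µg/L.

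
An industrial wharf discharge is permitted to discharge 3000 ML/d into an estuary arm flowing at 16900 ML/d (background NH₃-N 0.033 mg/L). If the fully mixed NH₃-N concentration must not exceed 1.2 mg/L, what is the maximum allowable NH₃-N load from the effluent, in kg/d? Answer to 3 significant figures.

23300 kg/d

Mass balance at the limit: 16900·0.03300 + 3000·Cₑ = 19900·1.2 → Cₑ = 7.774 mg/L.
3000 ML/d = 34.72 m³/s. Load = 34.72 m³/s × 7.774 g/m³ × 86 400 s/d = 23320 kg/d.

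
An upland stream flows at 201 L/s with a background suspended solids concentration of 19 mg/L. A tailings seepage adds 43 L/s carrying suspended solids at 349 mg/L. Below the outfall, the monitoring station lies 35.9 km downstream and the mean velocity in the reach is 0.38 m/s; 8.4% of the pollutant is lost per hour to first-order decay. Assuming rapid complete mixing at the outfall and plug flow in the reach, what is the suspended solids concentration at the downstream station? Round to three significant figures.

Mixed concentration C = ΣQC/ΣQ = (201.0·19.00 + 43.00·349.0) / 244.0 = 18830/244.0 = 77.16 mg/L.
Travel time t = 35.9·1000 / 0.38 = 94470 s = 26.24 h.
8.4%/h lost → k = −ln(1 − 0.084) = 0.08774 h⁻¹.
First-order decay: C = 77.16·exp(−k·t) = 77.16·0.1000 = 7.716 mg/L.

7.72 mg/L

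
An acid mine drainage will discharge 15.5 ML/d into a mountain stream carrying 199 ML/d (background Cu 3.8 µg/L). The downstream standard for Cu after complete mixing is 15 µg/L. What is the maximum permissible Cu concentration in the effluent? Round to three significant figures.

159 µg/L

At the limit, (Qr·Cr + Qe·Cₑ)/(Qr + Qe) = 15:
Cₑ = (214.5·15 − 199.0·3.800) / 15.50 = 158.8 µg/L.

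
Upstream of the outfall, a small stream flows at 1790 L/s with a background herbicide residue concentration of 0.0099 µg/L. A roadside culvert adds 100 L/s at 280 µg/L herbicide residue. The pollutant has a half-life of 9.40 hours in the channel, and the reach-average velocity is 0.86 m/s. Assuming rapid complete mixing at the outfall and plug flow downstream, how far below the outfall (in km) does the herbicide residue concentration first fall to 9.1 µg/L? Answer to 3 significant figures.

Mass balance: C = (1790·0.009900 + 100.0·280.0) / 1890 = 28020/1890 = 14.82 µg/L.
Half-life 9.40 h → k = ln 2 / 9.40 = 0.07374 h⁻¹ = 1.770 d⁻¹.
Set 14.82·exp(−k·t) = 9.1 → t = ln(14.82/9.1)/k = 23820 s = 6.618 h.
Distance = v·t = 0.86·23820 = 20490 m = 20.49 km.

20.5 km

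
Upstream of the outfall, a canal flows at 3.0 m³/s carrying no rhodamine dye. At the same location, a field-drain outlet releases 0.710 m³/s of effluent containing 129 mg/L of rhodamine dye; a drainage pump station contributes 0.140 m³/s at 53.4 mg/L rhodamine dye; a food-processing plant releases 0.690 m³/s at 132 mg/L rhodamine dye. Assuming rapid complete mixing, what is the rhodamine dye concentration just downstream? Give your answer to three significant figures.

Mixed concentration C = ΣQC/ΣQ = (3.000·0 + 0.7100·129.0 + 0.1400·53.40 + 0.6900·132.0) / 4.540 = 190.1/4.540 = 41.88 mg/L.

41.9 mg/L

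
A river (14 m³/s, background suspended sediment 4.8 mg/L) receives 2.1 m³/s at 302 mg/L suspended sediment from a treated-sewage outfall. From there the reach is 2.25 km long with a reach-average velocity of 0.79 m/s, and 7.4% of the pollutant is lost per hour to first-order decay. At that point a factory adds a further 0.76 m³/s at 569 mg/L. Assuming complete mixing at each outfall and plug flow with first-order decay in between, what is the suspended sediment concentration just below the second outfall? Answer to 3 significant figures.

Conservation of mass: C = (14.00·4.800 + 2.100·302.0) / 16.10 = 701.4/16.10 = 43.57 mg/L; combined flow 16.10 m³/s.
Travel time t = 2.25·1000 / 0.79 = 2848 s = 0.7911 h.
7.4%/h lost → k = −ln(1 − 0.074) = 0.07688 h⁻¹.
First-order decay: C = 43.57·exp(−k·t) = 43.57·0.9410 = 40.99 mg/L.
Second outfall: C = (16.10·40.99 + 0.7600·569.0)/16.86 = 64.80 mg/L.

64.8 mg/L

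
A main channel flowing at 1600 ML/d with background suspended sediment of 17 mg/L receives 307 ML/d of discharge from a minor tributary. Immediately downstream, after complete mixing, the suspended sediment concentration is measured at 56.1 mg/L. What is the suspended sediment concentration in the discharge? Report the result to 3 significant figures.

Mass balance: 1600·17.00 + 307.0·Cₑ = 1907·56.10
→ Cₑ = (1907·56.10 − 1600·17.00) / 307.0 = 259.9 mg/L.

260 mg/L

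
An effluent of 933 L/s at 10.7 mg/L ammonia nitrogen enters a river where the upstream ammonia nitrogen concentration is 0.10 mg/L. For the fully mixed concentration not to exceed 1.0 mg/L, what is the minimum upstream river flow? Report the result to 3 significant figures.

Set C_mix = 1.0: (Q·0.1000 + 933.0·10.70) / (Q + 933.0) = 1.0
→ Q = 933.0·(10.70 − 1.0)/(1.0 − 0.1000) = 10060 L/s.

10100 L/s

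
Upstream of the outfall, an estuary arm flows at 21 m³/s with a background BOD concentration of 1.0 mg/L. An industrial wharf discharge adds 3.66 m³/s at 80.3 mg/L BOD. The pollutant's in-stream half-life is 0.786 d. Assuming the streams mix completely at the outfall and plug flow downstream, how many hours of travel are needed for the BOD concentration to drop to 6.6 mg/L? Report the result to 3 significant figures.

Conservation of mass: C = (21.00·1.000 + 3.660·80.30) / 24.66 = 314.9/24.66 = 12.77 mg/L.
Half-life 0.786 d → k = ln 2 / 0.786 = 0.8819 d⁻¹.
12.77·exp(−k·t) = 6.6 → t = ln(12.77/6.6)/k = 64660 s = 17.96 h.

18.0 h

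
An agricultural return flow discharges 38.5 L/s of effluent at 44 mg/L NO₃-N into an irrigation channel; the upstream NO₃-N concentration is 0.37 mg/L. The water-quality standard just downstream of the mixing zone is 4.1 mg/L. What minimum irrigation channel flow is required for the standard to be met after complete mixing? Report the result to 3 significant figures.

412 L/s

Set C_mix = 4.1: (Q·0.3700 + 38.50·44.00) / (Q + 38.50) = 4.1
→ Q = 38.50·(44.00 − 4.1)/(4.1 − 0.3700) = 411.8 L/s.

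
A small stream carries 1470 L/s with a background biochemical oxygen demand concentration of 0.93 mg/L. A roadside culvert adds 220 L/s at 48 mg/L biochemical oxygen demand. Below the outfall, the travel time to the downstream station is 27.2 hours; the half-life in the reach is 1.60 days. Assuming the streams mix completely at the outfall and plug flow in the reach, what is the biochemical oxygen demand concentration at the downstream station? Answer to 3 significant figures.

Mass balance: C = (1470·0.9300 + 220.0·48.00) / 1690 = 11930/1690 = 7.057 mg/L.
Half-life 1.60 d → k = ln 2 / 1.60 = 0.4332 d⁻¹.
Decay over the reach: 7.057·exp(−kt) = 7.057·0.6120 = 4.319 mg/L.

4.32 mg/L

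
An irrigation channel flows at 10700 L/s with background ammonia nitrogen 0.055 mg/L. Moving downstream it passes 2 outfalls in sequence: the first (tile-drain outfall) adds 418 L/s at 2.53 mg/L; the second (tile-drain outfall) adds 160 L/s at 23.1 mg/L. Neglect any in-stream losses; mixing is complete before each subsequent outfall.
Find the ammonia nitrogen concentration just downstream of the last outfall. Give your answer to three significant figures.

0.474 mg/L

After outfall 1: Q = 10700 + 418.0 = 11120 L/s; C = (10700·0.05500 + 418.0·2.530)/11120 = 0.1481 mg/L.
After outfall 2: Q = 11120 + 160.0 = 11280 L/s; C = (11120·0.1481 + 160.0·23.10)/11280 = 0.4737 mg/L.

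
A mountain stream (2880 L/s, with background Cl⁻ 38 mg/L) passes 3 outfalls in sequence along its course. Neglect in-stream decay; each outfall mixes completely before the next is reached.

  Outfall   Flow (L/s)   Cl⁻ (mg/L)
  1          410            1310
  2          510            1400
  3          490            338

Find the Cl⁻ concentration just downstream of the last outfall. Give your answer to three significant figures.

After outfall 1: Q = 2880 + 410.0 = 3290 L/s; C = (2880·38.00 + 410.0·1310)/3290 = 196.5 mg/L.
After outfall 2: Q = 3290 + 510.0 = 3800 L/s; C = (3290·196.5 + 510.0·1400)/3800 = 358.0 mg/L.
After outfall 3: Q = 3800 + 490.0 = 4290 L/s; C = (3800·358.0 + 490.0·338.0)/4290 = 355.7 mg/L.

356 mg/L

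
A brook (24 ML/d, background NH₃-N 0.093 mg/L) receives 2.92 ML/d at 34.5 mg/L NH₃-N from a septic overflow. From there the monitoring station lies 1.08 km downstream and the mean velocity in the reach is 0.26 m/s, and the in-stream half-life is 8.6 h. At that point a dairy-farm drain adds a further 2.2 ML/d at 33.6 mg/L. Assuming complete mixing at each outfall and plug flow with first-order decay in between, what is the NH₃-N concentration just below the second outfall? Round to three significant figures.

Flow-weighted average: C = (24.00·0.09300 + 2.920·34.50) / 26.92 = 103.0/26.92 = 3.825 mg/L; combined flow 26.92 ML/d.
Travel time t = 1.08·1000 / 0.26 = 4154 s = 1.154 h.
Half-life 8.6 h → k = ln 2 / 8.6 = 0.08060 h⁻¹ = 1.934 d⁻¹.
After decay, C = 3.825 × e^(−kt) = 3.825 × 0.9112 = 3.485 mg/L.
Second outfall: C = (26.92·3.485 + 2.200·33.60)/29.12 = 5.761 mg/L.

5.76 mg/L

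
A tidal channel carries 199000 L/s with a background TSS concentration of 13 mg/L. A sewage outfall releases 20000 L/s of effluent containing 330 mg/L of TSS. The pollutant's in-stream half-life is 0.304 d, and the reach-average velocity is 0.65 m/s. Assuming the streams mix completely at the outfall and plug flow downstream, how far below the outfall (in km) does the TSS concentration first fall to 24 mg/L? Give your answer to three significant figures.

After mixing, C = (199000·13.00 + 20000·330.0) / 219000 = 9187000/219000 = 41.95 mg/L.
Half-life 0.304 d → k = ln 2 / 0.304 = 2.280 d⁻¹.
Set 41.95·exp(−k·t) = 24 → t = ln(41.95/24)/k = 21160 s = 5.878 h.
Distance = v·t = 0.65·21160 = 13750 m = 13.75 km.

13.8 km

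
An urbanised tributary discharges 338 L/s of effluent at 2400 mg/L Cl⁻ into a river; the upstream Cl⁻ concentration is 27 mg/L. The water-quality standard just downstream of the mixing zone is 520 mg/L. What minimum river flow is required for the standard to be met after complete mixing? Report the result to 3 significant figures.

Set C_mix = 520: (Q·27.00 + 338.0·2400) / (Q + 338.0) = 520
→ Q = 338.0·(2400 − 520)/(520 − 27.00) = 1289 L/s.

1290 L/s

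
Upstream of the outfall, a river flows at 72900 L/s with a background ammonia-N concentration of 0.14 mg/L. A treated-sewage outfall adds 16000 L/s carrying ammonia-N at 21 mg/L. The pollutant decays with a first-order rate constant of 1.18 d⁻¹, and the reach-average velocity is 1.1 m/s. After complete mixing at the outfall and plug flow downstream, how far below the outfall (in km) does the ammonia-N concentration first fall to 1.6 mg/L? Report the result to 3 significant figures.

71.6 km

Flow-weighted average: C = (72900·0.1400 + 16000·21.00) / 88900 = 346200/88900 = 3.894 mg/L.
Set 3.894·exp(−k·t) = 1.6 → t = ln(3.894/1.6)/k = 65130 s = 18.09 h.
Distance = v·t = 1.1·65130 = 71640 m = 71.64 km.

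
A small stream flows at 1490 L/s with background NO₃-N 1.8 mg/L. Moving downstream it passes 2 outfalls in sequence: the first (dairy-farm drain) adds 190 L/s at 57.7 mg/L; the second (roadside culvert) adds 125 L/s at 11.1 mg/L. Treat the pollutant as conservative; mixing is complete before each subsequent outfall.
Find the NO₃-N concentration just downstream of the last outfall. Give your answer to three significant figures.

8.33 mg/L

Below outfall 1: Q → 1680 L/s, C = (1490·1.800 + 190.0·57.70)/1680 = 8.122 mg/L.
Below outfall 2: Q → 1805 L/s, C = (1680·8.122 + 125.0·11.10)/1805 = 8.328 mg/L.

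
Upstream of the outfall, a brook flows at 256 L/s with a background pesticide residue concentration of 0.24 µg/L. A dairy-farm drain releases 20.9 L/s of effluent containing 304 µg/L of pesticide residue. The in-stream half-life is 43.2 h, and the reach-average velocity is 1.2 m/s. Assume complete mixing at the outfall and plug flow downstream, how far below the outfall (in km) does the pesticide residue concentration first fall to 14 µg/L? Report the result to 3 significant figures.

136 km

Conservation of mass: C = (256.0·0.2400 + 20.90·304.0) / 276.9 = 6415/276.9 = 23.17 µg/L.
Half-life 43.2 h → k = ln 2 / 43.2 = 0.01605 h⁻¹ = 0.3851 d⁻¹.
Set 23.17·exp(−k·t) = 14 → t = ln(23.17/14)/k = 113000 s = 31.39 h.
Distance = v·t = 1.2·113000 = 135600 m = 135.6 km.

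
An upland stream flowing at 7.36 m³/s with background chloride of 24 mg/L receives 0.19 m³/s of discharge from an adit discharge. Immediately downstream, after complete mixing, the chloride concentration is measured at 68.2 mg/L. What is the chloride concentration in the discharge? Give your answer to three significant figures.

1780 mg/L

Mass balance: 7.360·24.00 + 0.1900·Cₑ = 7.550·68.20
→ Cₑ = (7.550·68.20 − 7.360·24.00) / 0.1900 = 1780 mg/L.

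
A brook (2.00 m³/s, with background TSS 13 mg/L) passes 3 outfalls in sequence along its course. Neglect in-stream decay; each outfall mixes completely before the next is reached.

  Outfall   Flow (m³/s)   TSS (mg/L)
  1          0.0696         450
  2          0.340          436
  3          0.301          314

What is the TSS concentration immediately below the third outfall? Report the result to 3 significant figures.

Below outfall 1: Q → 2.070 m³/s, C = (2.000·13.00 + 0.06960·450.0)/2.070 = 27.70 mg/L.
Below outfall 2: Q → 2.410 m³/s, C = (2.070·27.70 + 0.3400·436.0)/2.410 = 85.31 mg/L.
Below outfall 3: Q → 2.711 m³/s, C = (2.410·85.31 + 0.3010·314.0)/2.711 = 110.7 mg/L.

111 mg/L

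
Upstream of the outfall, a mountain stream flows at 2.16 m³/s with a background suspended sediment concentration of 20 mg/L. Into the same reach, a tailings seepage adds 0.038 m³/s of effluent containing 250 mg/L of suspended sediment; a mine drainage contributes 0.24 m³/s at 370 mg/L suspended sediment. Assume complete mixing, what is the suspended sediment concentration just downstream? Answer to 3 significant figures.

Conservation of mass: C = (2.160·20.00 + 0.03800·250.0 + 0.2400·370.0) / 2.438 = 141.5/2.438 = 58.04 mg/L.

58.0 mg/L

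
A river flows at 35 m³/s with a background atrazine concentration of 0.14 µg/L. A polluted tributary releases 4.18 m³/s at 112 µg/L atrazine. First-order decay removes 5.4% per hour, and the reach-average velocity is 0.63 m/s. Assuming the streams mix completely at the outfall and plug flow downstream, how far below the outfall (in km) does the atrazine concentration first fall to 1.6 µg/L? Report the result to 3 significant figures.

Mass balance: C = (35.00·0.1400 + 4.180·112.0) / 39.18 = 473.1/39.18 = 12.07 µg/L.
5.4%/h lost → k = −ln(1 − 0.054) = 0.05551 h⁻¹.
Set 12.07·exp(−k·t) = 1.6 → t = ln(12.07/1.6)/k = 131100 s = 36.41 h.
Distance = v·t = 0.63·131100 = 82570 m = 82.57 km.

82.6 km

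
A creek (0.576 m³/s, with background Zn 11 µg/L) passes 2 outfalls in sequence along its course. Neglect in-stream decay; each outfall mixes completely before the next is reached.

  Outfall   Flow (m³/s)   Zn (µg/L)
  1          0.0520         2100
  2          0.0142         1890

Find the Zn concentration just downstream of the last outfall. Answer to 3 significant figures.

Outfall 1: combined Q = 0.6280 m³/s; C = (0.5760·11.00 + 0.05200·2100)/0.6280 = 184.0 µg/L.
Outfall 2: combined Q = 0.6422 m³/s; C = (0.6280·184.0 + 0.01420·1890)/0.6422 = 221.7 µg/L.

222 µg/L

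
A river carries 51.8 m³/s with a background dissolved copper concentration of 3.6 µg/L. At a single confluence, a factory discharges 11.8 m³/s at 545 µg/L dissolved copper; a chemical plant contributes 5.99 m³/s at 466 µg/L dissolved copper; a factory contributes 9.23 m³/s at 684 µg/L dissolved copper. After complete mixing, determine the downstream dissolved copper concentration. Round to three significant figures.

Mixed concentration C = ΣQC/ΣQ = (51.80·3.600 + 11.80·545.0 + 5.990·466.0 + 9.230·684.0) / 78.82 = 15720/78.82 = 199.5 µg/L.

199 µg/L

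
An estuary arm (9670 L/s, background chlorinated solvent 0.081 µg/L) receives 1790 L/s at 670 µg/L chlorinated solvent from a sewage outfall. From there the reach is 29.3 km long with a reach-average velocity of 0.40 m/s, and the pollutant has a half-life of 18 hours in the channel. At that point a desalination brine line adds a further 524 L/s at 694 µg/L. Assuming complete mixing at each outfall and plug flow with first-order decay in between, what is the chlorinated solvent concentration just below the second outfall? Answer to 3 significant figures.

76.1 µg/L

Mixed concentration C = ΣQC/ΣQ = (9670·0.08100 + 1790·670.0) / 11460 = 1200000/11460 = 104.7 µg/L; combined flow 11460 L/s.
Travel time t = 29.3·1000 / 0.40 = 73250 s = 20.35 h.
Half-life 18 h → k = ln 2 / 18 = 0.03851 h⁻¹ = 0.9242 d⁻¹.
First-order decay: C = 104.7·exp(−k·t) = 104.7·0.4568 = 47.83 µg/L.
Second outfall: C = (11460·47.83 + 524.0·694.0)/11980 = 76.09 µg/L.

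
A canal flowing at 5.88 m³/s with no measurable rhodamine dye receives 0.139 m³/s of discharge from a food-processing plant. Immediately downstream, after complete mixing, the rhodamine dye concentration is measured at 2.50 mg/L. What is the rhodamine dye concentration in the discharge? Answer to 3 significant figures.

108 mg/L

Mass balance: 5.880·0 + 0.1390·Cₑ = 6.019·2.500
→ Cₑ = (6.019·2.500 − 5.880·0) / 0.1390 = 108.3 mg/L.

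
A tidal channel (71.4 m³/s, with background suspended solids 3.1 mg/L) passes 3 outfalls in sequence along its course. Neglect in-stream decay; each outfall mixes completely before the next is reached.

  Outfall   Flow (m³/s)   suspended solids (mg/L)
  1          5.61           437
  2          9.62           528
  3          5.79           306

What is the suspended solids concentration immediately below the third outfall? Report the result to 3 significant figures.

103 mg/L

Below outfall 1: Q → 77.01 m³/s, C = (71.40·3.100 + 5.610·437.0)/77.01 = 34.71 mg/L.
Below outfall 2: Q → 86.63 m³/s, C = (77.01·34.71 + 9.620·528.0)/86.63 = 89.49 mg/L.
Below outfall 3: Q → 92.42 m³/s, C = (86.63·89.49 + 5.790·306.0)/92.42 = 103.1 mg/L.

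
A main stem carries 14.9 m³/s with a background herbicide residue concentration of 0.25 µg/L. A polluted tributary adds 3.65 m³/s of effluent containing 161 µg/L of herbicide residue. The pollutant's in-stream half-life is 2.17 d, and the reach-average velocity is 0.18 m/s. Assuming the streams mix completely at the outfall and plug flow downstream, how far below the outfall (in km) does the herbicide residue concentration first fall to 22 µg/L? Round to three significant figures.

18.1 km

Conservation of mass: C = (14.90·0.2500 + 3.650·161.0) / 18.55 = 591.4/18.55 = 31.88 µg/L.
Half-life 2.17 d → k = ln 2 / 2.17 = 0.3194 d⁻¹.
Set 31.88·exp(−k·t) = 22 → t = ln(31.88/22)/k = 100300 s = 27.87 h.
Distance = v·t = 0.18·100300 = 18060 m = 18.06 km.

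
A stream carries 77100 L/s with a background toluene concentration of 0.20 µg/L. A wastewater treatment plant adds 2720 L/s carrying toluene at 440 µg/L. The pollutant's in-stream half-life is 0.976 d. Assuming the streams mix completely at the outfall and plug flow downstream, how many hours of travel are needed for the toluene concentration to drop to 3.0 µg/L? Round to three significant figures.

Mixed concentration C = ΣQC/ΣQ = (77100·0.2000 + 2720·440.0) / 79820 = 1212000/79820 = 15.19 µg/L.
Half-life 0.976 d → k = ln 2 / 0.976 = 0.7102 d⁻¹.
15.19·exp(−k·t) = 3.0 → t = ln(15.19/3.0)/k = 197300 s = 54.81 h.

54.8 h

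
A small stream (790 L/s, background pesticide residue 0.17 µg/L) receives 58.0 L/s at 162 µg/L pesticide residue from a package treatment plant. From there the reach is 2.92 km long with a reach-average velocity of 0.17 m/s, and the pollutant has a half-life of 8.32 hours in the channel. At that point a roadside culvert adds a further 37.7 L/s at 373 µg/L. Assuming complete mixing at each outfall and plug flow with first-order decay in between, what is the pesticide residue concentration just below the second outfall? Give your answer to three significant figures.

23.1 µg/L

Mixed concentration C = ΣQC/ΣQ = (790.0·0.1700 + 58.00·162.0) / 848.0 = 9530/848.0 = 11.24 µg/L; combined flow 848.0 L/s.
Travel time t = 2.92·1000 / 0.17 = 17180 s = 4.771 h.
Half-life 8.32 h → k = ln 2 / 8.32 = 0.08331 h⁻¹ = 1.999 d⁻¹.
First-order decay: C = 11.24·exp(−k·t) = 11.24·0.6720 = 7.552 µg/L.
At the second outfall, C = (848.0·7.552 + 37.70·373.0) / (848.0 + 37.70) = 23.11 µg/L.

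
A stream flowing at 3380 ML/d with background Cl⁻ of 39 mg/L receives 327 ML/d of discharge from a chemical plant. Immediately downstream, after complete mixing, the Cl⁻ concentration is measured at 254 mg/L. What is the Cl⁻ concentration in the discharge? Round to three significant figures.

Mass balance: 3380·39.00 + 327.0·Cₑ = 3707·254.0
→ Cₑ = (3707·254.0 − 3380·39.00) / 327.0 = 2476 mg/L.

2480 mg/L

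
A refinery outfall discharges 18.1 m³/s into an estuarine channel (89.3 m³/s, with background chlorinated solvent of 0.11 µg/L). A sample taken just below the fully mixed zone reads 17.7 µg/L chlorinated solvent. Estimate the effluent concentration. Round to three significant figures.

Mass balance: 89.30·0.1100 + 18.10·Cₑ = 107.4·17.70
→ Cₑ = (107.4·17.70 − 89.30·0.1100) / 18.10 = 104.5 µg/L.

104 µg/L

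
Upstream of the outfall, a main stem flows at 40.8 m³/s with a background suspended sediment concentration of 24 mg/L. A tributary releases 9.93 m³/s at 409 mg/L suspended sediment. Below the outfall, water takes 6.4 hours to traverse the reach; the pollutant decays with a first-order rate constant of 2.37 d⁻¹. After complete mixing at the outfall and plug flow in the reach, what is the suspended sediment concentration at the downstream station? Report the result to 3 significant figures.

Flow-weighted average: C = (40.80·24.00 + 9.930·409.0) / 50.73 = 5041/50.73 = 99.36 mg/L.
Applying C = C₀e^(−kt): 99.36 × 0.5315 = 52.81 mg/L.

52.8 mg/L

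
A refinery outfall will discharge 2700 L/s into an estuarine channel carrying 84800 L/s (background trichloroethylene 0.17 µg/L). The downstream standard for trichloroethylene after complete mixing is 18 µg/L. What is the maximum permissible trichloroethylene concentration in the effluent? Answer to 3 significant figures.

578 µg/L

At the limit, (Qr·Cr + Qe·Cₑ)/(Qr + Qe) = 18:
Cₑ = (87500·18 − 84800·0.1700) / 2700 = 578.0 µg/L.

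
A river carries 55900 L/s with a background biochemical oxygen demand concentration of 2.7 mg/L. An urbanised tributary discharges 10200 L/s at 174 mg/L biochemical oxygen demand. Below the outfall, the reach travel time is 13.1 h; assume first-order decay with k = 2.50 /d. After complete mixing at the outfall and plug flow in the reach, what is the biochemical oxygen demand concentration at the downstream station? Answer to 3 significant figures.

After mixing, C = (55900·2.700 + 10200·174.0) / 66100 = 1926000/66100 = 29.13 mg/L.
After decay, C = 29.13 × e^(−kt) = 29.13 × 0.2555 = 7.443 mg/L.

7.44 mg/L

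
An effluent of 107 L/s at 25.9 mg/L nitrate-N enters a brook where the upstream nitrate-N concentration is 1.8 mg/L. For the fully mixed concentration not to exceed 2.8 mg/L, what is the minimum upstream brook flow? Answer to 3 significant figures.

2470 L/s

Set C_mix = 2.8: (Q·1.800 + 107.0·25.90) / (Q + 107.0) = 2.8
→ Q = 107.0·(25.90 − 2.8)/(2.8 − 1.800) = 2472 L/s.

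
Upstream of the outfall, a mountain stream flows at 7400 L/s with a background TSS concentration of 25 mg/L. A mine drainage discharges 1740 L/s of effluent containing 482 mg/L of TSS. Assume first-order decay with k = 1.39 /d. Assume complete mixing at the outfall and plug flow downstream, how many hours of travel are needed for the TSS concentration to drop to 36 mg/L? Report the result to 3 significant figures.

Flow-weighted average: C = (7400·25.00 + 1740·482.0) / 9140 = 1024000/9140 = 112.0 mg/L.
112.0·exp(−k·t) = 36 → t = ln(112.0/36)/k = 70550 s = 19.60 h.

19.6 h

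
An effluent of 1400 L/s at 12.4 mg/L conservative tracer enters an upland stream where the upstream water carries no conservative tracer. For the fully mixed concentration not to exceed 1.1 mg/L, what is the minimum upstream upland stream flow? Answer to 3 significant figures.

Set C_mix = 1.1: (Q·0 + 1400·12.40) / (Q + 1400) = 1.1
→ Q = 1400·(12.40 − 1.1)/(1.1 − 0) = 14380 L/s.

14400 L/s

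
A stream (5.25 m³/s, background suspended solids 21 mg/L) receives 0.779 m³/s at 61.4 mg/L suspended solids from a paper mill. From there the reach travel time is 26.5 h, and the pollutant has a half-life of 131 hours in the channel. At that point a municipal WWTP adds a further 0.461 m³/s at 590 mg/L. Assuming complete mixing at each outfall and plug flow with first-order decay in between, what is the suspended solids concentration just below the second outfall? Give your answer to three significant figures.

After mixing, C = (5.250·21.00 + 0.7790·61.40) / 6.029 = 158.1/6.029 = 26.22 mg/L; combined flow 6.029 m³/s.
Half-life 131 h → k = ln 2 / 131 = 0.005291 h⁻¹ = 0.1270 d⁻¹.
First-order decay: C = 26.22·exp(−k·t) = 26.22·0.8692 = 22.79 mg/L.
Second outfall: C = (6.029·22.79 + 0.4610·590.0)/6.490 = 63.08 mg/L.

63.1 mg/L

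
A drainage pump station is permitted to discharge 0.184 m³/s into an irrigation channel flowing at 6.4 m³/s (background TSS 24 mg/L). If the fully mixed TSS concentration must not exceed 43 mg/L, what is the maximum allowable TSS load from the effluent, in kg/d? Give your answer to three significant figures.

11200 kg/d

Mass balance at the limit: 6.400·24.00 + 0.1840·Cₑ = 6.584·43 → Cₑ = 703.9 mg/L.
Load = 0.1840 m³/s × 703.9 g/m³ × 86 400 s/d = 11190 kg/d.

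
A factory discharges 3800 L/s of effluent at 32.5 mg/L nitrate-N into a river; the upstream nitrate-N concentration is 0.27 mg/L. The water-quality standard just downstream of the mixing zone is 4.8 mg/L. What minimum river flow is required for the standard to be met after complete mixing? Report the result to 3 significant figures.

23200 L/s

Set C_mix = 4.8: (Q·0.2700 + 3800·32.50) / (Q + 3800) = 4.8
→ Q = 3800·(32.50 − 4.8)/(4.8 − 0.2700) = 23240 L/s.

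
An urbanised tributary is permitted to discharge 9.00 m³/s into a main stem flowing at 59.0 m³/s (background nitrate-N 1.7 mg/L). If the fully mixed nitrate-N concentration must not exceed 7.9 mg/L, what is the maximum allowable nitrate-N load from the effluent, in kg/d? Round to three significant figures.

Mass balance at the limit: 59.00·1.700 + 9.000·Cₑ = 68.00·7.9 → Cₑ = 48.54 mg/L.
Load = 9.000 m³/s × 48.54 g/m³ × 86 400 s/d = 37750 kg/d.

37700 kg/d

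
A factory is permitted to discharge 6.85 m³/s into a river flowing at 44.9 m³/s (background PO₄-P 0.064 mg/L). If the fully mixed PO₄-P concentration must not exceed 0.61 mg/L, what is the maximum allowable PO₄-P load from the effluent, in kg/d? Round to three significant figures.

2480 kg/d

Mass balance at the limit: 44.90·0.06400 + 6.850·Cₑ = 51.75·0.61 → Cₑ = 4.189 mg/L.
Load = 6.850 m³/s × 4.189 g/m³ × 86 400 s/d = 2479 kg/d.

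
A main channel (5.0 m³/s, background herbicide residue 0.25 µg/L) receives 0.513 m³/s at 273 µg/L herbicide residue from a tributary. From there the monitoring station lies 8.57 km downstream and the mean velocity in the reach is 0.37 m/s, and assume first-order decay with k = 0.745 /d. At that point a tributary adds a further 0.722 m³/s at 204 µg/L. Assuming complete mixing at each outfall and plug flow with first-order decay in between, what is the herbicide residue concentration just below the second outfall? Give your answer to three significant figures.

42.2 µg/L

Mass balance: C = (5.000·0.2500 + 0.5130·273.0) / 5.513 = 141.3/5.513 = 25.63 µg/L; combined flow 5.513 m³/s.
Travel time t = 8.57·1000 / 0.37 = 23160 s = 6.434 h.
Applying C = C₀e^(−kt): 25.63 × 0.8190 = 20.99 µg/L.
Second outfall: C = (5.513·20.99 + 0.7220·204.0)/6.235 = 42.18 µg/L.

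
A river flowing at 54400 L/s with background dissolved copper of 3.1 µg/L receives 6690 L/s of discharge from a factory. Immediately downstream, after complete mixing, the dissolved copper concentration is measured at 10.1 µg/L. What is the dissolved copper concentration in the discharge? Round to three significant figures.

67.0 µg/L

Mass balance: 54400·3.100 + 6690·Cₑ = 61090·10.10
→ Cₑ = (61090·10.10 − 54400·3.100) / 6690 = 67.02 µg/L.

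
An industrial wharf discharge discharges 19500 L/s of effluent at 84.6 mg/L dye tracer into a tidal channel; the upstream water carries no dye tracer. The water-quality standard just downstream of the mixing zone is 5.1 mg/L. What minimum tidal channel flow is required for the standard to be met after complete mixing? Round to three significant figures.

304000 L/s

Set C_mix = 5.1: (Q·0 + 19500·84.60) / (Q + 19500) = 5.1
→ Q = 19500·(84.60 − 5.1)/(5.1 − 0) = 304000 L/s.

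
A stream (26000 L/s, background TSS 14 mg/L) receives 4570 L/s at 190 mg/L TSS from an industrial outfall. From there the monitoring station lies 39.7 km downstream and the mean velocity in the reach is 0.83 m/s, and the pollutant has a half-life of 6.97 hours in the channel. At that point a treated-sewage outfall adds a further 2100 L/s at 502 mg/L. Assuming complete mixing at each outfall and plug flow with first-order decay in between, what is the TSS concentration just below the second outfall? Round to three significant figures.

Mixed concentration C = ΣQC/ΣQ = (26000·14.00 + 4570·190.0) / 30570 = 1232000/30570 = 40.31 mg/L; combined flow 30570 L/s.
Travel time t = 39.7·1000 / 0.83 = 47830 s = 13.29 h.
Half-life 6.97 h → k = ln 2 / 6.97 = 0.09945 h⁻¹ = 2.387 d⁻¹.
First-order decay: C = 40.31·exp(−k·t) = 40.31·0.2668 = 10.75 mg/L.
At the second outfall, C = (30570·10.75 + 2100·502.0) / (30570 + 2100) = 42.33 mg/L.

42.3 mg/L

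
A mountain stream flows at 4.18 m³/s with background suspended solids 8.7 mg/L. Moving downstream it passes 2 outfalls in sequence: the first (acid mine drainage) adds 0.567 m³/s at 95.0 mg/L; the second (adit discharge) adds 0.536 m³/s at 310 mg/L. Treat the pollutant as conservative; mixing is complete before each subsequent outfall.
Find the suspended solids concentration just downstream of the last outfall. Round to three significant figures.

Below outfall 1: Q → 4.747 m³/s, C = (4.180·8.700 + 0.5670·95.00)/4.747 = 19.01 mg/L.
Below outfall 2: Q → 5.283 m³/s, C = (4.747·19.01 + 0.5360·310.0)/5.283 = 48.53 mg/L.

48.5 mg/L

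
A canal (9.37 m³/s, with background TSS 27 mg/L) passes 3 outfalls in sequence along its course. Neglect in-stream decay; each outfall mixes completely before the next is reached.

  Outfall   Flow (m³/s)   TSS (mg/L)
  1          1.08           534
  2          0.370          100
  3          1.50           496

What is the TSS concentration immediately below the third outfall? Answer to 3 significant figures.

Outfall 1: combined Q = 10.45 m³/s; C = (9.370·27.00 + 1.080·534.0)/10.45 = 79.40 mg/L.
Outfall 2: combined Q = 10.82 m³/s; C = (10.45·79.40 + 0.3700·100.0)/10.82 = 80.10 mg/L.
Outfall 3: combined Q = 12.32 m³/s; C = (10.82·80.10 + 1.500·496.0)/12.32 = 130.7 mg/L.

131 mg/L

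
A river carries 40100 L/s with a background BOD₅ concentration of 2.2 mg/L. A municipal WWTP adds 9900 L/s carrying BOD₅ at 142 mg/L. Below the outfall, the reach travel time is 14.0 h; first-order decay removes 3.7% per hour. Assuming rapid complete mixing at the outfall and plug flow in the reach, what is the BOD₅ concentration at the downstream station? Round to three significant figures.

17.6 mg/L

Flow-weighted average: C = (40100·2.200 + 9900·142.0) / 50000 = 1494000/50000 = 29.88 mg/L.
3.7%/h lost → k = −ln(1 − 0.037) = 0.03770 h⁻¹.
Applying C = C₀e^(−kt): 29.88 × 0.5899 = 17.63 mg/L.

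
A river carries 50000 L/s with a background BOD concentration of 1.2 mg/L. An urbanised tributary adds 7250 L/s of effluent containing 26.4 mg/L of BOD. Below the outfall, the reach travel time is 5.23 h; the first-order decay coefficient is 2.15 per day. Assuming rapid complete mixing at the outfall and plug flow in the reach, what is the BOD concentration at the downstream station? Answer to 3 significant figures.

Conservation of mass: C = (50000·1.200 + 7250·26.40) / 57250 = 251400/57250 = 4.391 mg/L.
Decay over the reach: 4.391·exp(−kt) = 4.391·0.6259 = 2.749 mg/L.

2.75 mg/L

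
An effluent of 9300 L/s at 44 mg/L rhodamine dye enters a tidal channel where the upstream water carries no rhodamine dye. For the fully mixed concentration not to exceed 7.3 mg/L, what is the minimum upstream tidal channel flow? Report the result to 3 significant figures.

Set C_mix = 7.3: (Q·0 + 9300·44.00) / (Q + 9300) = 7.3
→ Q = 9300·(44.00 − 7.3)/(7.3 − 0) = 46750 L/s.

46800 L/s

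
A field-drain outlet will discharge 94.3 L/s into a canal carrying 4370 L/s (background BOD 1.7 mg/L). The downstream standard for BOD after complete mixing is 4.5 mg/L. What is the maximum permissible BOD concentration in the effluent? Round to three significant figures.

134 mg/L

At the limit, (Qr·Cr + Qe·Cₑ)/(Qr + Qe) = 4.5:
Cₑ = (4464·4.5 − 4370·1.700) / 94.30 = 134.3 mg/L.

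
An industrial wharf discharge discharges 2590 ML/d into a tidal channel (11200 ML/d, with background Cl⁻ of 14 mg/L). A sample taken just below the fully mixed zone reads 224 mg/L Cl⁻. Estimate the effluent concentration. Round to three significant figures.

1130 mg/L

Mass balance: 11200·14.00 + 2590·Cₑ = 13790·224.0
→ Cₑ = (13790·224.0 − 11200·14.00) / 2590 = 1132 mg/L.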